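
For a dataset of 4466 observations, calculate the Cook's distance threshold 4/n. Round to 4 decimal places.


Using the rule of thumb:
Threshold = 4 / 4466 = 0.0009.

0.0009


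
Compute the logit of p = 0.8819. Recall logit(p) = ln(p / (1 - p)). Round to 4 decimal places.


1 - p = 0.1181.
p/(1-p) = 7.4674.
logit = ln(7.4674) = 2.0105.

2.0105


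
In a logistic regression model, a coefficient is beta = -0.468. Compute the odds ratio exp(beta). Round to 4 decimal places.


The odds ratio is computed as:
OR = e^(-0.468) = 0.6263.

0.6263


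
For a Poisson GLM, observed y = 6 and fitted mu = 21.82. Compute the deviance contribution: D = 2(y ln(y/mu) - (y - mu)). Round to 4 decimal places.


First: ln(6/21.82) = -1.291068.
Then: 6 * -1.291068 = -7.746408.
y - mu = 6 - 21.82 = -15.82.
D = 2(-7.746408 - -15.82) = 16.147184, which rounds to 16.1472.

16.1472


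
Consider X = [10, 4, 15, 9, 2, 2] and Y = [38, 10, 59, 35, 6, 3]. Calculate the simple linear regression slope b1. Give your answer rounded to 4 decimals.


Calculate xbar = 7.0000, ybar = 25.1667.
S_xx = 136.0000, S_xy = 581.0000.
Using b1 = S_xy / S_xx = 581.0000 / 136.0000, we get b1 = 4.2721.

4.2721


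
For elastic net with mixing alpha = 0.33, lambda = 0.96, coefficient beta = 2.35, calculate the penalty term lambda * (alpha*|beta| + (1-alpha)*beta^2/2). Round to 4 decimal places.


L1 component = 0.33 * |2.35| = 0.7755.
L2 component = 0.67 * 2.35^2 / 2 = 1.8500.
Penalty = 0.96 * (0.7755 + 1.8500) = 0.96 * 2.6255 = 2.5205.

2.5205


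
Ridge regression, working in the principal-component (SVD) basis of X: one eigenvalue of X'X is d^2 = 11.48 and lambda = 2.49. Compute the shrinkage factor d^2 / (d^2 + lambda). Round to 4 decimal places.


d^2 + lambda = 11.48 + 2.49 = 13.9700.
Shrinkage factor = 11.48/13.9700 = 0.8218.

0.8218


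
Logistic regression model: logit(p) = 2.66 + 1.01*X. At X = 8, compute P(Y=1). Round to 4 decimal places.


Linear predictor: z = 2.66 + 1.01 * 8 = 10.7400.
P = 1/(1 + exp(-10.7400)) = 1/(1 + 0.0000) = 1.0000.

1.0000


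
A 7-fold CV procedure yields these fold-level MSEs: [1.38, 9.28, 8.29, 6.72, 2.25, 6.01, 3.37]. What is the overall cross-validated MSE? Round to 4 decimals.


Add all fold MSEs: 37.3000.
Divide by k = 7: 37.3000/7 = 5.3286.

5.3286


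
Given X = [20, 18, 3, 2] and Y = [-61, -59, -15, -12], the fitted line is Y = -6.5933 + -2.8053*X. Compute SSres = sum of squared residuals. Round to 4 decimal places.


Predicted values from Y = -6.5933 + -2.8053*X.
Residuals: [1.6993, -1.9113, 0.0092, 0.2039].
SSres = 6.5823.

6.5823


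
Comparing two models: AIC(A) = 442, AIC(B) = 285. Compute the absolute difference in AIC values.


Absolute difference = |442 - 285| = 157.
The model with lower AIC (B) is preferred.

157


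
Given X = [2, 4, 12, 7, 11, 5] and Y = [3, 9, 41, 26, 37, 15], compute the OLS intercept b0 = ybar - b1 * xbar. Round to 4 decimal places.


The slope is b1 = 3.8414.
Sample means are xbar = 6.8333 and ybar = 21.8333.
Intercept: b0 = 21.8333 - (3.8414)(6.8333) = -4.4165.

-4.4165


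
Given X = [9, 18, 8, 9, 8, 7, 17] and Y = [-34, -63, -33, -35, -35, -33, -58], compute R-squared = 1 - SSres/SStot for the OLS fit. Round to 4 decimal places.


The fitted line is Y = -11.0541 + -2.8108*X.
SSres = 17.4595, SStot = 1019.7143.
R^2 = 1 - SSres/SStot = 0.9829.

0.9829


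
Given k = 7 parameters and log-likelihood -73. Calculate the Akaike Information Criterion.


Compute:
2k = 2*7 = 14.
-2*loglik = -2*(-73) = 146.
AIC = 14 + 146 = 160.

160


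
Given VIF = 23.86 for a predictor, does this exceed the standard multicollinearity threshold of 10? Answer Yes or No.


Compare VIF = 23.86 to the threshold of 10.
23.86 >= 10, so the answer is Yes.

Yes


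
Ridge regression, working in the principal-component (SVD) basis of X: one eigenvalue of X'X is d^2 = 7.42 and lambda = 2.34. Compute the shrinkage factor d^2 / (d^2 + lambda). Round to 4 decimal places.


Compute the denominator: 7.42 + 2.34 = 9.7600.
Shrinkage factor = 7.42 / 9.7600 = 0.7602.

0.7602


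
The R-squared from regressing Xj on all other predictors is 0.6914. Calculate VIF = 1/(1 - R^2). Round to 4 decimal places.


Using VIF = 1/(1 - R^2_j):
1 - 0.6914 = 0.3086.
VIF = 3.2404.

3.2404


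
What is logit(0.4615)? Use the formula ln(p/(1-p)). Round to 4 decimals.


1 - p = 0.5385.
p/(1-p) = 0.8570.
logit = ln(0.8570) = -0.1543.

-0.1543


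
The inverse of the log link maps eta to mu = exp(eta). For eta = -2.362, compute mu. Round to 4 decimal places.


mu = exp(eta) = exp(-2.362).
= 0.0942.

0.0942


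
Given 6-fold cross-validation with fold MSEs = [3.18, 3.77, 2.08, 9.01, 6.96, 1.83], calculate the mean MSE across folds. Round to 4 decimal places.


Add all fold MSEs: 26.8300.
Divide by k = 6: 26.8300/6 = 4.4717.

4.4717


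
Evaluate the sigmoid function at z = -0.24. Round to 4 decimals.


exp(0.2400) = 1.2712.
1 + exp(-z) = 2.2712.
sigmoid = 1/2.2712 = 0.4403.

0.4403


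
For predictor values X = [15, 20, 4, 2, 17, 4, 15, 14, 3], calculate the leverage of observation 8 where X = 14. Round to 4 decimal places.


n = 9, xbar = 10.4444.
SXX = sum((xi - xbar)^2) = 398.2222.
h = 1/9 + (14 - 10.4444)^2 / 398.2222 = 0.1429.

0.1429


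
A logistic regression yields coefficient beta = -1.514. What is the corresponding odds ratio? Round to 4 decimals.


Odds ratio = exp(beta) = exp(-1.514).
= 0.2200.

0.2200


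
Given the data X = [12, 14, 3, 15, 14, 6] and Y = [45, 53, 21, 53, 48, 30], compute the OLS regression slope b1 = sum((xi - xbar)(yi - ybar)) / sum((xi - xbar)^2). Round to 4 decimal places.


First compute the means: xbar = 10.6667, ybar = 41.6667.
Then S_xx = sum((xi - xbar)^2) = 123.3333.
S_xy = sum((xi - xbar)(yi - ybar)) = 325.3333.
b1 = S_xy / S_xx = 325.3333 / 123.3333 = 2.6378.

2.6378


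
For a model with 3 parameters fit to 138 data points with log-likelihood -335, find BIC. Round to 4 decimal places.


Compute k*ln(n) = 3*ln(138) = 3*4.927254 = 14.781762.
Then -2*loglik = 670.
BIC = 14.781762 + 670 = 684.781762, which rounds to 684.7818.

684.7818


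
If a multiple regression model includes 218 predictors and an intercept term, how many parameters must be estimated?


Total coefficients = number of predictors + 1 (for the intercept).
= 218 + 1 = 219.

219


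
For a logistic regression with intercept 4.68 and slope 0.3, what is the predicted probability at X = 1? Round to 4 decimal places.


z = 4.68 + 0.3 * 1 = 4.9800.
Sigmoid: P = 1 / (1 + exp(-4.9800)) = 0.9932.

0.9932


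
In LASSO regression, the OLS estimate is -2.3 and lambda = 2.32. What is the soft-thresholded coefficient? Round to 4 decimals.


|beta_OLS| = 2.3.
lambda = 2.32.
Since |beta| <= lambda, the coefficient is set to 0.
Result = 0.0000.

0.0000


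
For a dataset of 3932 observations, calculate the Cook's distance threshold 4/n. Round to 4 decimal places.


The threshold is 4/n.
4/3932 = 0.0010.

0.0010


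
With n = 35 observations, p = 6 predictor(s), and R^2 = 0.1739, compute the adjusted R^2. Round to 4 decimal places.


Adjusted R^2 = 1 - (1 - R^2) * (n-1)/(n-p-1).
(1 - R^2) = 0.8261.
(n-1)/(n-p-1) = 34/28.
(1 - R^2) * (n-1) = 0.8261 * 34 = 28.0874.
Divide by (n-p-1): 28.0874 / 28 = 1.0031.
Adj R^2 = 1 - 1.0031 = -0.0031.

-0.0031


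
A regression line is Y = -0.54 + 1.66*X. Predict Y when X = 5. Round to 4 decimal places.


Predicted value:
Y = -0.54 + (1.66)(5) = -0.54 + 8.3000 = 7.7600.

7.7600


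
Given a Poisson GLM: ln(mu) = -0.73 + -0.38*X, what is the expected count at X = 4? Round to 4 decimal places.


eta = -0.73 + -0.38 * 4 = -2.2500.
mu = exp(-2.2500) = 0.1054.

0.1054


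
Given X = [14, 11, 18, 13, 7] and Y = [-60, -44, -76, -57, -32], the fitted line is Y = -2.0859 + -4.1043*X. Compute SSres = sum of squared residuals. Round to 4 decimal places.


Compute predicted values, then residuals = yi - yhat_i.
Residuals: [-0.4539, 3.2332, -0.0367, -1.5582, -1.1840].
SSres = sum(residual^2) = 14.4908.

14.4908


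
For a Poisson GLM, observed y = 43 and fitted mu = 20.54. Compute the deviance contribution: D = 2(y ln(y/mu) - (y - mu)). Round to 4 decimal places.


Compute y*ln(y/mu) = 43*ln(43/20.54) = 43*0.738826 = 31.769518.
y - mu = 22.46.
D = 2*(31.769518 - (22.46)) = 18.619036, which rounds to 18.6190.

18.6190


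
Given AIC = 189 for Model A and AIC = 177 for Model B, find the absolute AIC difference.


Absolute difference = |189 - 177| = 12.
The model with lower AIC (B) is preferred.

12


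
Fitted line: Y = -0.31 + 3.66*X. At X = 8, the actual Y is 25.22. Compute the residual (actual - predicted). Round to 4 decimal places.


Predicted = -0.31 + 3.66 * 8 = 28.9700.
Residual = 25.22 - 28.9700 = -3.7500.

-3.7500


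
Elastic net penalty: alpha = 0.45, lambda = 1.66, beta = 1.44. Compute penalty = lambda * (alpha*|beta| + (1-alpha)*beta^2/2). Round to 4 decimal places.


alpha * |beta| = 0.45 * 1.44 = 0.6480.
(1-alpha) * beta^2/2 = 0.55 * 2.0736/2 = 0.5702.
Total = 1.66 * (0.6480 + 0.5702) = 2.0223.

2.0223


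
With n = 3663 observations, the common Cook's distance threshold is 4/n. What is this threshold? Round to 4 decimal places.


The threshold is 4/n.
4/3663 = 0.0011.

0.0011


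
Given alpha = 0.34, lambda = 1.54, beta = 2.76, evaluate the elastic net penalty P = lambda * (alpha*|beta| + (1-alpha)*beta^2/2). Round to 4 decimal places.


Compute:
L1 = 0.34 * 2.76 = 0.9384.
L2 = 0.66 * 2.76^2 / 2 = 2.5138.
Penalty = 1.54 * (0.9384 + 2.5138) = 5.3164.

5.3164


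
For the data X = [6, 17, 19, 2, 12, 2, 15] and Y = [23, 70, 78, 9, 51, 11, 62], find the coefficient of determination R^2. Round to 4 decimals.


Fit the OLS line: b0 = 1.2008, b1 = 4.0492.
SSres = 10.6970.
SStot = 4957.7143.
R^2 = 1 - 10.6970/4957.7143 = 0.9978.

0.9978


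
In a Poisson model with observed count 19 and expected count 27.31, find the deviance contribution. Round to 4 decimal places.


First: ln(19/27.31) = -0.362814.
Then: 19 * -0.362814 = -6.893466.
y - mu = 19 - 27.31 = -8.31.
D = 2(-6.893466 - -8.31) = 2.833068, which rounds to 2.8331.

2.8331


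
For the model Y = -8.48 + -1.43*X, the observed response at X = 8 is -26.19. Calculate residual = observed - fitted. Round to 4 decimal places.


Compute yhat = -8.48 + (-1.43)(8) = -19.9200.
Residual = actual - predicted = -26.19 - -19.9200 = -6.2700.

-6.2700


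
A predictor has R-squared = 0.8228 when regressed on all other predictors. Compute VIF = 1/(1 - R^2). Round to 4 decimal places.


Using VIF = 1/(1 - R^2_j):
1 - 0.8228 = 0.1772.
VIF = 5.6433.

5.6433


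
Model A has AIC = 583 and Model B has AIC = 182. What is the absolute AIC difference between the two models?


|AIC_A - AIC_B| = |583 - 182| = 401.
Model B is preferred (lower AIC).

401


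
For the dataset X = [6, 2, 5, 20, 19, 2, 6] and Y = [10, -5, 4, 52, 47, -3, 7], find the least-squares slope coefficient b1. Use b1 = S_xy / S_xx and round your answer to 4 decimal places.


First compute the means: xbar = 8.5714, ybar = 16.0000.
Then S_xx = sum((xi - xbar)^2) = 351.7143.
S_xy = sum((xi - xbar)(yi - ybar)) = 1079.0000.
b1 = S_xy / S_xx = 1079.0000 / 351.7143 = 3.0678.

3.0678


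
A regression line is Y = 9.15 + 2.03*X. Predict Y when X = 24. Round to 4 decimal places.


Substitute X = 24 into the equation:
Y = 9.15 + 2.03 * 24 = 9.15 + 48.7200 = 57.8700.

57.8700


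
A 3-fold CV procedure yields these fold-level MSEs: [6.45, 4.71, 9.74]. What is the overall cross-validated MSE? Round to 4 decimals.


Sum of fold MSEs = 20.9000.
Average = 20.9000 / 3 = 6.9667.

6.9667


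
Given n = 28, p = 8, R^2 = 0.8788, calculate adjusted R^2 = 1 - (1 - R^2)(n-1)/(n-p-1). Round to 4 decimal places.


Plug in: Adj R^2 = 1 - (1 - 0.8788) * 27/19.
= 1 - 0.1212 * 27/19
= 1 - 3.2724 / 19
= 1 - 0.1722 = 0.8278.

0.8278


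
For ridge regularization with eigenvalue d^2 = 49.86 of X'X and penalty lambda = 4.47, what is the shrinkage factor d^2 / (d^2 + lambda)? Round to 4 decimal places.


Compute the denominator: 49.86 + 4.47 = 54.3300.
Shrinkage factor = 49.86 / 54.3300 = 0.9177.

0.9177


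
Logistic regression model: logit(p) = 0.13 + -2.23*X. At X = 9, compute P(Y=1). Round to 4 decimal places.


Compute z = 0.13 + (-2.23)(9) = -19.9400.
exp(-z) = 456911373.9664.
P = 1/(1 + 456911373.9664) = 0.0000.

0.0000


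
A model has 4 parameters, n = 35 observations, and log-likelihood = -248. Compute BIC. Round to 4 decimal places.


Compute k*ln(n) = 4*ln(35) = 4*3.555348 = 14.221392.
Then -2*loglik = 496.
BIC = 14.221392 + 496 = 510.221392, which rounds to 510.2214.

510.2214


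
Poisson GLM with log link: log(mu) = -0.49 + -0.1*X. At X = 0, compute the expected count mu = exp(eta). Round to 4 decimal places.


Linear predictor: eta = -0.49 + (-0.1)(0) = -0.4900.
Expected count: mu = exp(-0.4900) = 0.6126.

0.6126


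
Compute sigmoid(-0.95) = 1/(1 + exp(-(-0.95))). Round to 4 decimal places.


First, exp(0.9500) = 2.5857.
Then sigma(z) = 1/(1 + 2.5857) = 0.2789.

0.2789


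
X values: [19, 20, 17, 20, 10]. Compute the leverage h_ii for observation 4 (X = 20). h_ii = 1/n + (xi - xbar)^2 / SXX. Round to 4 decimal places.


Mean of X: xbar = 17.2000.
SXX = 70.8000.
For X = 20: h = 1/5 + (20 - 17.2000)^2/70.8000 = 0.3107.

0.3107


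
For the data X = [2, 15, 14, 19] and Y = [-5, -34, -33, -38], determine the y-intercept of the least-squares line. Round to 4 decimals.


First find the slope: b1 = -2.0435.
Means: xbar = 12.5000, ybar = -27.5000.
b0 = ybar - b1 * xbar = -27.5000 - -2.0435 * 12.5000 = -1.9565.

-1.9565


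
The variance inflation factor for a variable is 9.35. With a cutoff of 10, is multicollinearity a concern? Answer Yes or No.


Compare VIF = 9.35 to the threshold of 10.
9.35 < 10, so the answer is No.

No


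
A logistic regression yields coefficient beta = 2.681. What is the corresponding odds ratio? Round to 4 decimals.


Odds ratio = exp(beta) = exp(2.681).
= 14.5997.

14.5997


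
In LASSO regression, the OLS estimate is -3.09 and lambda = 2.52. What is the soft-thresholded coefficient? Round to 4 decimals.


|beta_OLS| = 3.09.
lambda = 2.52.
Since |beta| > lambda, coefficient = sign(beta)*(|beta| - lambda) = -0.5700.
Result = -0.5700.

-0.5700


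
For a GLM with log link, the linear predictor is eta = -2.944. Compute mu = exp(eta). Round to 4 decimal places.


The inverse log link gives:
mu = exp(-2.944) = 0.0527.

0.0527


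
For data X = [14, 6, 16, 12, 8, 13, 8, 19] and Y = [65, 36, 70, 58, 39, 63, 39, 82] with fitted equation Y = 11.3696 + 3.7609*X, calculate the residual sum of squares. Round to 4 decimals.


Compute predicted values, then residuals = yi - yhat_i.
Residuals: [0.9778, 2.0650, -1.5440, 1.4996, -2.4568, 2.7387, -2.4568, -0.8267].
SSres = sum(residual^2) = 30.1087.

30.1087


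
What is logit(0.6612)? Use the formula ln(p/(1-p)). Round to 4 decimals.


Compute the odds: 0.6612/0.3388 = 1.9516.
Take the natural log: ln(1.9516) = 0.6686.

0.6686


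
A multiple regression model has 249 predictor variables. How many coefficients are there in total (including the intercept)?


Including the intercept, the model has 249 predictor coefficients + 1 intercept.
Total = 250.

250


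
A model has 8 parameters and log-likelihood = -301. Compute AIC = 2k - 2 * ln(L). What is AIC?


AIC = 2*8 - 2*(-301).
= 16 + 602 = 618.

618


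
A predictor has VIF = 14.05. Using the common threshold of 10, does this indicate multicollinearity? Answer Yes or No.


Compare VIF = 14.05 to the threshold of 10.
14.05 >= 10, so the answer is Yes.

Yes


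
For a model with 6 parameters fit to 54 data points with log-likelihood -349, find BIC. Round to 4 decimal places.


k * ln(n) = 6 * ln(54) = 6 * 3.988984 = 23.933904.
-2 * loglik = -2 * (-349) = 698.
BIC = 23.933904 + 698 = 721.933904, which rounds to 721.9339.

721.9339


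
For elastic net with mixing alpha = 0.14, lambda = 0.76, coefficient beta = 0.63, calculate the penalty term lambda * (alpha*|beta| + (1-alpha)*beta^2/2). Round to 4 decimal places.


L1 component = 0.14 * |0.63| = 0.0882.
L2 component = 0.86 * 0.63^2 / 2 = 0.1707.
Penalty = 0.76 * (0.0882 + 0.1707) = 0.76 * 0.2589 = 0.1967.

0.1967


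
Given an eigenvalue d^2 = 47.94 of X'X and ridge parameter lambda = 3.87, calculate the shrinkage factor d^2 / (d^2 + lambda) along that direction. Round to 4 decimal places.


d^2 + lambda = 47.94 + 3.87 = 51.8100.
Shrinkage factor = 47.94/51.8100 = 0.9253.

0.9253


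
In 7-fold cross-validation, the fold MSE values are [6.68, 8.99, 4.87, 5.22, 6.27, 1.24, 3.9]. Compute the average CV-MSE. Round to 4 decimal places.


Sum of fold MSEs = 37.1700.
Average = 37.1700 / 7 = 5.3100.

5.3100


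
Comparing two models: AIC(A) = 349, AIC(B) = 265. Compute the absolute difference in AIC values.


|AIC_A - AIC_B| = |349 - 265| = 84.
Model B is preferred (lower AIC).

84


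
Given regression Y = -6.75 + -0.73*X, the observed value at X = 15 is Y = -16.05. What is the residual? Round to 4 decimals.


Compute yhat = -6.75 + (-0.73)(15) = -17.7000.
Residual = actual - predicted = -16.05 - -17.7000 = 1.6500.

1.6500


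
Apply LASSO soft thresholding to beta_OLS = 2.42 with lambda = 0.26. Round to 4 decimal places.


Absolute value: |2.42| = 2.42.
Compare to lambda = 0.26.
Since |beta| > lambda, coefficient = sign(beta)*(|beta| - lambda) = 2.1600.

2.1600


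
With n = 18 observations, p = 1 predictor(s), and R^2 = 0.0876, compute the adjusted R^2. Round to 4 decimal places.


Plug in: Adj R^2 = 1 - (1 - 0.0876) * 17/16.
= 1 - 0.9124 * 17/16
= 1 - 15.5108 / 16
= 1 - 0.9694 = 0.0306.

0.0306


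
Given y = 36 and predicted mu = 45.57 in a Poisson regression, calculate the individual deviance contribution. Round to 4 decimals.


Compute y*ln(y/mu) = 36*ln(36/45.57) = 36*-0.235731 = -8.486316.
y - mu = -9.57.
D = 2*(-8.486316 - (-9.57)) = 2.167368, which rounds to 2.1674.

2.1674


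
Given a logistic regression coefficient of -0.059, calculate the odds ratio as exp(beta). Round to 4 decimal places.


Odds ratio = exp(beta) = exp(-0.059).
= 0.9427.

0.9427


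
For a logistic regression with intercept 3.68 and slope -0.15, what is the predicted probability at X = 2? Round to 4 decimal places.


Linear predictor: z = 3.68 + -0.15 * 2 = 3.3800.
P = 1/(1 + exp(-3.3800)) = 1/(1 + 0.0340) = 0.9671.

0.9671


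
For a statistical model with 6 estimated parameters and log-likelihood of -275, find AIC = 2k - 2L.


Compute:
2k = 2*6 = 12.
-2*loglik = -2*(-275) = 550.
AIC = 12 + 550 = 562.

562


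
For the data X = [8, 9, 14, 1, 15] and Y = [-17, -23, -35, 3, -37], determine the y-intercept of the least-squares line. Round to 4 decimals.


Compute b1 = -2.8786 from the OLS formula.
With xbar = 9.4000 and ybar = -21.8000, the intercept is:
b0 = -21.8000 - -2.8786 * 9.4000 = 5.2588.

5.2588


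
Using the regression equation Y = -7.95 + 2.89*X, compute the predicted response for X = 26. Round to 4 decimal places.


Plug X = 26 into Y = -7.95 + 2.89*X:
Y = -7.95 + 75.1400 = 67.1900.

67.1900


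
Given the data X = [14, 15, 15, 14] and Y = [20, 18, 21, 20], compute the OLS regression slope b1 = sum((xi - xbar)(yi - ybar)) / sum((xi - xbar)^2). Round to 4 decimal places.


Calculate xbar = 14.5000, ybar = 19.7500.
S_xx = 1.0000, S_xy = -0.5000.
Using b1 = S_xy / S_xx = -0.5000 / 1.0000, we get b1 = -0.5000.

-0.5000


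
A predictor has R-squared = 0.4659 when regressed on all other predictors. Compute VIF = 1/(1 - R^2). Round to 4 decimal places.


VIF = 1 / (1 - 0.4659).
= 1 / 0.5341 = 1.8723.

1.8723


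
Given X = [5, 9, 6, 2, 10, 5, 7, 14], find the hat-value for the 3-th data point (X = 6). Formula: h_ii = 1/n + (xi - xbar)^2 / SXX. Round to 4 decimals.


n = 8, xbar = 7.2500.
SXX = sum((xi - xbar)^2) = 95.5000.
h = 1/8 + (6 - 7.2500)^2 / 95.5000 = 0.1414.

0.1414


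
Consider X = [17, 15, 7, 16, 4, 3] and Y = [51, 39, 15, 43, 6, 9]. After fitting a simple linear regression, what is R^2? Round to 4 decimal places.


The fitted line is Y = -3.9180 + 3.0082*X.
SSres = 44.8197, SStot = 1884.8333.
R^2 = 1 - SSres/SStot = 0.9762.

0.9762


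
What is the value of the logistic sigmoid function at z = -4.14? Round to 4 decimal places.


Compute exp(4.1400) = 62.8028.
Sigmoid = 1 / (1 + 62.8028) = 1 / 63.8028 = 0.0157.

0.0157


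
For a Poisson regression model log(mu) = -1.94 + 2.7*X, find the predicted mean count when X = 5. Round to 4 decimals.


Compute eta = -1.94 + 2.7 * 5 = 11.5600.
Apply inverse link: mu = e^11.5600 = 104820.0134.

104820.0134


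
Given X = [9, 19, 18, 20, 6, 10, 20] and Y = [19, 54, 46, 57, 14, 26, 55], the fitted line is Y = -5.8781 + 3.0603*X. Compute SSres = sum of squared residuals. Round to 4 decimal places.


Predicted values from Y = -5.8781 + 3.0603*X.
Residuals: [-2.6646, 1.7324, -3.2073, 1.6721, 1.5163, 1.2751, -0.3279].
SSres = 27.2166.

27.2166


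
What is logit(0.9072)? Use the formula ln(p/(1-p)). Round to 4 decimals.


The odds are p/(1-p) = 0.9072 / 0.0928 = 9.7759.
logit(p) = ln(9.7759) = 2.2799.

2.2799


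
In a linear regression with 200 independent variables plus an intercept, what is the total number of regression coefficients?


Including the intercept, the model has 200 predictor coefficients + 1 intercept.
Total = 201.

201


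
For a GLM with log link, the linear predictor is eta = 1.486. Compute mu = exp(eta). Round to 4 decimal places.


mu = exp(eta) = exp(1.486).
= 4.4194.

4.4194


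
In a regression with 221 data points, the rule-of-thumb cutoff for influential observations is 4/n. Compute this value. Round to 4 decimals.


The threshold is 4/n.
4/221 = 0.0181.

0.0181


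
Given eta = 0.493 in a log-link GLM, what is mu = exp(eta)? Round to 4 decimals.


Apply the inverse link:
mu = e^0.493 = 1.6372.

1.6372


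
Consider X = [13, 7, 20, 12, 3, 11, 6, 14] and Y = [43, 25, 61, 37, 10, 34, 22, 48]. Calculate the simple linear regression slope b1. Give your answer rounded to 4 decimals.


First compute the means: xbar = 10.7500, ybar = 35.0000.
Then S_xx = sum((xi - xbar)^2) = 199.5000.
S_xy = sum((xi - xbar)(yi - ybar)) = 596.0000.
b1 = S_xy / S_xx = 596.0000 / 199.5000 = 2.9875.

2.9875


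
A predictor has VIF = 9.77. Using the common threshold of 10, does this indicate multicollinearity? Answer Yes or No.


Check: VIF = 9.77 vs threshold = 10.
Since 9.77 < 10, the answer is No.

No


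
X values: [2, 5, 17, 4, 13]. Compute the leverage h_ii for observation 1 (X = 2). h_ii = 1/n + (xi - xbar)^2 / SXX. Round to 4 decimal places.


Compute xbar = 8.2000 with n = 5 observations.
SXX = 166.8000.
Leverage = 1/5 + (2 - 8.2000)^2/166.8000 = 0.4305.

0.4305


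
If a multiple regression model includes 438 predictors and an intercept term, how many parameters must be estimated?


Total coefficients = number of predictors + 1 (for the intercept).
= 438 + 1 = 439.

439


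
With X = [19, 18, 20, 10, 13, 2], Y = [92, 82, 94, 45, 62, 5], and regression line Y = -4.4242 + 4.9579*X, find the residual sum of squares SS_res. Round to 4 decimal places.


Compute predicted values, then residuals = yi - yhat_i.
Residuals: [2.2241, -2.8180, -0.7338, -0.1548, 1.9715, -0.4916].
SSres = sum(residual^2) = 17.5787.

17.5787


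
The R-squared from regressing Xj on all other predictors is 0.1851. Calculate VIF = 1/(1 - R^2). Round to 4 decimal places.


Denominator: 1 - 0.1851 = 0.8149.
VIF = 1 / 0.8149 = 1.2271.

1.2271


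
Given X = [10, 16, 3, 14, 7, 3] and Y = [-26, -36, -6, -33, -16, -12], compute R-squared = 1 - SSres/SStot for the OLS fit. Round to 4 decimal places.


Fit the OLS line: b0 = -2.4961, b1 = -2.1514.
SSres = 25.3768.
SStot = 723.5000.
R^2 = 1 - 25.3768/723.5000 = 0.9649.

0.9649


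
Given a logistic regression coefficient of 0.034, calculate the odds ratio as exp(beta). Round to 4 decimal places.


exp(0.034) = 1.0346.
So the odds ratio is 1.0346.

1.0346


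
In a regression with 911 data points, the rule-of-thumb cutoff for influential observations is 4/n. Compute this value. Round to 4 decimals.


Using the rule of thumb:
Threshold = 4 / 911 = 0.0044.

0.0044


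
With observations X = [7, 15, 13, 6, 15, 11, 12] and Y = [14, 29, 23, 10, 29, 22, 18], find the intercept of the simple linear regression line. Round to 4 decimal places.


First find the slope: b1 = 1.9188.
Means: xbar = 11.2857, ybar = 20.7143.
b0 = ybar - b1 * xbar = 20.7143 - 1.9188 * 11.2857 = -0.9410.

-0.9410


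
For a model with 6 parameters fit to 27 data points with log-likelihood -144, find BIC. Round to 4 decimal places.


ln(27) = 3.295837.
k * ln(n) = 6 * 3.295837 = 19.775022.
-2L = 288.
BIC = 19.775022 + 288 = 307.775022, which rounds to 307.7750.

307.7750


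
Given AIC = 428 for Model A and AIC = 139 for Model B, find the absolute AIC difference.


Absolute difference = |428 - 139| = 289.
The model with lower AIC (B) is preferred.

289


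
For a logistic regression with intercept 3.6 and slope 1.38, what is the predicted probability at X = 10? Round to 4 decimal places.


Linear predictor: z = 3.6 + 1.38 * 10 = 17.4000.
P = 1/(1 + exp(-17.4000)) = 1/(1 + 0.0000) = 1.0000.

1.0000


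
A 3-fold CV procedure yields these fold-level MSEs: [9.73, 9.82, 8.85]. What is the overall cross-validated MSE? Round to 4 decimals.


Add all fold MSEs: 28.4000.
Divide by k = 3: 28.4000/3 = 9.4667.

9.4667


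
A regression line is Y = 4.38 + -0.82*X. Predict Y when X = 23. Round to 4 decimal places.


Plug X = 23 into Y = 4.38 + -0.82*X:
Y = 4.38 + -18.8600 = -14.4800.

-14.4800


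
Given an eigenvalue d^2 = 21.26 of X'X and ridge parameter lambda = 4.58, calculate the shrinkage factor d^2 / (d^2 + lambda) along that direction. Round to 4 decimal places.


d^2 + lambda = 21.26 + 4.58 = 25.8400.
Shrinkage factor = 21.26/25.8400 = 0.8228.

0.8228


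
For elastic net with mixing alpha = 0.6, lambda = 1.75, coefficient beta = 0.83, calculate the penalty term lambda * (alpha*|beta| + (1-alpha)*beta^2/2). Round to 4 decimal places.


Compute:
L1 = 0.6 * 0.83 = 0.4980.
L2 = 0.4 * 0.83^2 / 2 = 0.1378.
Penalty = 1.75 * (0.4980 + 0.1378) = 1.1126.

1.1126


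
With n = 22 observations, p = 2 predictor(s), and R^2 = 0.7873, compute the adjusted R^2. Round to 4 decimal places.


Plug in: Adj R^2 = 1 - (1 - 0.7873) * 21/19.
= 1 - 0.2127 * 21/19
= 1 - 4.4667 / 19
= 1 - 0.2351 = 0.7649.

0.7649


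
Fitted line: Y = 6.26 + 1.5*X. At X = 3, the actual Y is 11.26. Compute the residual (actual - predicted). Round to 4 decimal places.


Predicted = 6.26 + 1.5 * 3 = 10.7600.
Residual = 11.26 - 10.7600 = 0.5000.

0.5000


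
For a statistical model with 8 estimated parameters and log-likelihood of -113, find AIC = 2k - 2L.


Compute:
2k = 2*8 = 16.
-2*loglik = -2*(-113) = 226.
AIC = 16 + 226 = 242.

242


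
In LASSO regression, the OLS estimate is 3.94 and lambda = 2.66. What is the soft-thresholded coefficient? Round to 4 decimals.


|beta_OLS| = 3.94.
lambda = 2.66.
Since |beta| > lambda, coefficient = sign(beta)*(|beta| - lambda) = 1.2800.
Result = 1.2800.

1.2800


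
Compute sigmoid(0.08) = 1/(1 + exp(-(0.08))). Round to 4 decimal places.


First, exp(-0.0800) = 0.9231.
Then sigma(z) = 1/(1 + 0.9231) = 0.5200.

0.5200


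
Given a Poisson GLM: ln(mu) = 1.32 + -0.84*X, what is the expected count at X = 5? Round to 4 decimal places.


Compute eta = 1.32 + -0.84 * 5 = -2.8800.
Apply inverse link: mu = e^-2.8800 = 0.0561.

0.0561


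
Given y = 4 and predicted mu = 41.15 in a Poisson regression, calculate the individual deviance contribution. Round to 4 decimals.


y/mu = 4/41.15 = 0.097205 (approx.), and ln(4/41.15) = -2.330930.
y * ln(y/mu) = 4 * -2.330930 = -9.323720.
y - mu = -37.15.
D = 2 * (-9.323720 - -37.15) = 55.652560, which rounds to 55.6526.

55.6526


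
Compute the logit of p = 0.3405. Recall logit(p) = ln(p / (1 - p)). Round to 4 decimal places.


1 - p = 0.6595.
p/(1-p) = 0.5163.
logit = ln(0.5163) = -0.6611.

-0.6611


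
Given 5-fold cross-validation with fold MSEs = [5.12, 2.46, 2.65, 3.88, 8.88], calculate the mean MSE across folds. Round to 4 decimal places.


Sum of fold MSEs = 22.9900.
Average = 22.9900 / 5 = 4.5980.

4.5980


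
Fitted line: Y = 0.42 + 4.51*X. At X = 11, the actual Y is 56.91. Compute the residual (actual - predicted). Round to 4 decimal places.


Fitted value at X = 11 is yhat = 0.42 + 4.51*11 = 50.0300.
Residual = 56.91 - 50.0300 = 6.8800.

6.8800


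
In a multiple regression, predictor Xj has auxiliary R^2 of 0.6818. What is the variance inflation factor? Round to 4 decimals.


Denominator: 1 - 0.6818 = 0.3182.
VIF = 1 / 0.3182 = 3.1427.

3.1427


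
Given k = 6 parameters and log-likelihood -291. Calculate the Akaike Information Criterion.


AIC = 2k - 2*loglik = 2(6) - 2(-291).
= 12 + 582 = 594.

594


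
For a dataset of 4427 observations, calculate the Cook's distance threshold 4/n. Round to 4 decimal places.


The threshold is 4/n.
4/4427 = 0.0009.

0.0009


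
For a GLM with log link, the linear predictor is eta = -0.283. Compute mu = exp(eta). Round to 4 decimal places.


mu = exp(eta) = exp(-0.283).
= 0.7535.

0.7535


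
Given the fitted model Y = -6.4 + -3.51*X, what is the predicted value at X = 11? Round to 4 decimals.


Plug X = 11 into Y = -6.4 + -3.51*X:
Y = -6.4 + -38.6100 = -45.0100.

-45.0100


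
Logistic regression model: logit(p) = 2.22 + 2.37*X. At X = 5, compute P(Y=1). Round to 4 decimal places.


z = 2.22 + 2.37 * 5 = 14.0700.
Sigmoid: P = 1 / (1 + exp(-14.0700)) = 1.0000.

1.0000


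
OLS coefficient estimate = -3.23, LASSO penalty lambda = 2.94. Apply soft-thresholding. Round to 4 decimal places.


|beta_OLS| = 3.23.
lambda = 2.94.
Since |beta| > lambda, coefficient = sign(beta)*(|beta| - lambda) = -0.2900.
Result = -0.2900.

-0.2900


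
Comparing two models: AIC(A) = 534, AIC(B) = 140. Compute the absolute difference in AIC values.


Compute |534 - 140| = 394.
Model B has the smaller AIC.

394


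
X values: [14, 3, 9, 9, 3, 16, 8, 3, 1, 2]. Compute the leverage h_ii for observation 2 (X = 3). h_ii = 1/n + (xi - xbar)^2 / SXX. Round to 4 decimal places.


Mean of X: xbar = 6.8000.
SXX = 247.6000.
For X = 3: h = 1/10 + (3 - 6.8000)^2/247.6000 = 0.1583.

0.1583


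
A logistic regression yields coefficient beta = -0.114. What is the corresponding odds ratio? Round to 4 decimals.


exp(-0.114) = 0.8923.
So the odds ratio is 0.8923.

0.8923


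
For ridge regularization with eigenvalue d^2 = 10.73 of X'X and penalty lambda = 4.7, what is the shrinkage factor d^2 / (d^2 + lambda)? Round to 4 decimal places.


Compute the denominator: 10.73 + 4.7 = 15.4300.
Shrinkage factor = 10.73 / 15.4300 = 0.6954.

0.6954


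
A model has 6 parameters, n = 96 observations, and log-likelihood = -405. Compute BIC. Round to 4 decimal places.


Compute k*ln(n) = 6*ln(96) = 6*4.564348 = 27.386088.
Then -2*loglik = 810.
BIC = 27.386088 + 810 = 837.386088, which rounds to 837.3861.

837.3861


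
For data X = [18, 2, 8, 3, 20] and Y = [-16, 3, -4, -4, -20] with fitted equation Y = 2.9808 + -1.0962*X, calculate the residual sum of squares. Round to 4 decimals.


Predicted values from Y = 2.9808 + -1.0962*X.
Residuals: [0.7508, 2.2116, 1.7888, -3.6922, -1.0568].
SSres = 23.4038.

23.4038


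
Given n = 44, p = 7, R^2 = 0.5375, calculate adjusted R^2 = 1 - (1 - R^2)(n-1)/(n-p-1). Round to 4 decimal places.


Adjusted R^2 = 1 - (1 - R^2) * (n-1)/(n-p-1).
(1 - R^2) = 0.4625.
(n-1)/(n-p-1) = 43/36.
(1 - R^2) * (n-1) = 0.4625 * 43 = 19.8875.
Divide by (n-p-1): 19.8875 / 36 = 0.5524.
Adj R^2 = 1 - 0.5524 = 0.4476.

0.4476


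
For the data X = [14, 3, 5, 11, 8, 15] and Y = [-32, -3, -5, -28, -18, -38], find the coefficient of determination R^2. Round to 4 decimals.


After computing the OLS fit (b0=6.9091, b1=-2.9545):
SSres = 23.0909, SStot = 1047.3333.
R^2 = 1 - 23.0909/1047.3333 = 0.9780.

0.9780


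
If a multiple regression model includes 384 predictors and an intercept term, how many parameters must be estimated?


Including the intercept, the model has 384 predictor coefficients + 1 intercept.
Total = 385.

385


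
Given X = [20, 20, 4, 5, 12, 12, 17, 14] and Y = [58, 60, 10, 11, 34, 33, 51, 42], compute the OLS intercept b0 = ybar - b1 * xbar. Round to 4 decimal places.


Compute b1 = 3.1565 from the OLS formula.
With xbar = 13.0000 and ybar = 37.3750, the intercept is:
b0 = 37.3750 - 3.1565 * 13.0000 = -3.6594.

-3.6594


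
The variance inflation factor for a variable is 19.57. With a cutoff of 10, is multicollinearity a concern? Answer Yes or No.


Check: VIF = 19.57 vs threshold = 10.
Since 19.57 >= 10, the answer is Yes.

Yes


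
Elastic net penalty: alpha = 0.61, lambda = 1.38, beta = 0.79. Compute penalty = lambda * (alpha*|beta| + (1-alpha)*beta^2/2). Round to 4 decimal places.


alpha * |beta| = 0.61 * 0.79 = 0.4819.
(1-alpha) * beta^2/2 = 0.39 * 0.6241/2 = 0.1217.
Total = 1.38 * (0.4819 + 0.1217) = 0.8330.

0.8330


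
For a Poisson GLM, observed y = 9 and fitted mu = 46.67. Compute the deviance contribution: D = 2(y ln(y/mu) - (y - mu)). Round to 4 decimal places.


First: ln(9/46.67) = -1.645877.
Then: 9 * -1.645877 = -14.812893.
y - mu = 9 - 46.67 = -37.67.
D = 2(-14.812893 - -37.67) = 45.714214, which rounds to 45.7142.

45.7142


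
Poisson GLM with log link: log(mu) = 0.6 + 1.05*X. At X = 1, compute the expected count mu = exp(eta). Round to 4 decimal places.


Linear predictor: eta = 0.6 + (1.05)(1) = 1.6500.
Expected count: mu = exp(1.6500) = 5.2070.

5.2070


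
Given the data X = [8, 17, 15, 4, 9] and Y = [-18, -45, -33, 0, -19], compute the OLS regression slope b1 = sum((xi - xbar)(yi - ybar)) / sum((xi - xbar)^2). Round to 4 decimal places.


First compute the means: xbar = 10.6000, ybar = -23.0000.
Then S_xx = sum((xi - xbar)^2) = 113.2000.
S_xy = sum((xi - xbar)(yi - ybar)) = -356.0000.
b1 = S_xy / S_xx = -356.0000 / 113.2000 = -3.1449.

-3.1449


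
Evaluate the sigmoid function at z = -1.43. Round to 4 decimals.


First, exp(1.4300) = 4.1787.
Then sigma(z) = 1/(1 + 4.1787) = 0.1931.

0.1931


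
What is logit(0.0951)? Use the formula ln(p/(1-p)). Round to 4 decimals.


The odds are p/(1-p) = 0.0951 / 0.9049 = 0.1051.
logit(p) = ln(0.1051) = -2.2529.

-2.2529


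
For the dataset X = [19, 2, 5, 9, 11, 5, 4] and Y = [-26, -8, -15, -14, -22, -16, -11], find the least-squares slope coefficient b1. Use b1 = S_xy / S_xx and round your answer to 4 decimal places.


The sample means are xbar = 7.8571 and ybar = -16.0000.
Compute S_xx = 200.8571 and S_xy = -197.0000.
Slope b1 = S_xy / S_xx = -197.0000 / 200.8571 = -0.9808.

-0.9808


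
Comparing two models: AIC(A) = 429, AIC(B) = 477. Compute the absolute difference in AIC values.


Compute |429 - 477| = 48.
Model A has the smaller AIC.

48


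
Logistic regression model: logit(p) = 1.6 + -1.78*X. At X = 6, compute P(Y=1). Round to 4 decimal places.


Compute z = 1.6 + (-1.78)(6) = -9.0800.
exp(-z) = 8777.9660.
P = 1/(1 + 8777.9660) = 0.0001.

0.0001


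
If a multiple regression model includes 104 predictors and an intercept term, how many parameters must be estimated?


Total coefficients = number of predictors + 1 (for the intercept).
= 104 + 1 = 105.

105


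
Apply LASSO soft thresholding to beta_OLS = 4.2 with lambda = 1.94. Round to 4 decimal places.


|beta_OLS| = 4.2.
lambda = 1.94.
Since |beta| > lambda, coefficient = sign(beta)*(|beta| - lambda) = 2.2600.
Result = 2.2600.

2.2600


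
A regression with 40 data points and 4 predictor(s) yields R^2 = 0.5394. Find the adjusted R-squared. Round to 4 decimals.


Using the formula:
(1 - 0.5394) = 0.4606.
Multiply by 39/35: 0.4606 * 39 = 17.9634, then 17.9634 / 35 = 0.5132.
Adj R^2 = 1 - 0.5132 = 0.4868.

0.4868


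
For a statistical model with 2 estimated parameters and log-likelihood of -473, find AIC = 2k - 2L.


AIC = 2*2 - 2*(-473).
= 4 + 946 = 950.

950


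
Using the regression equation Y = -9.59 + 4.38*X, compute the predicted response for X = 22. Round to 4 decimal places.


Plug X = 22 into Y = -9.59 + 4.38*X:
Y = -9.59 + 96.3600 = 86.7700.

86.7700


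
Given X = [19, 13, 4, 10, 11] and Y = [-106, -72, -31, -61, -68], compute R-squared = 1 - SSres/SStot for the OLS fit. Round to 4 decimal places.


The fitted line is Y = -11.3003 + -4.9386*X.
SSres = 18.7577, SStot = 2877.2000.
R^2 = 1 - SSres/SStot = 0.9935.

0.9935


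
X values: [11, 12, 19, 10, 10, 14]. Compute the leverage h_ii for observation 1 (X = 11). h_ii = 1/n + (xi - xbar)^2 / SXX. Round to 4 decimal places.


Compute xbar = 12.6667 with n = 6 observations.
SXX = 59.3333.
Leverage = 1/6 + (11 - 12.6667)^2/59.3333 = 0.2135.

0.2135


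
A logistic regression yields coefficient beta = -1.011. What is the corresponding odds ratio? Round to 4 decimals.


Odds ratio = exp(beta) = exp(-1.011).
= 0.3639.

0.3639


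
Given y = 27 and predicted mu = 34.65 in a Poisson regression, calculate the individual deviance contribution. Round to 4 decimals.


Compute y*ln(y/mu) = 27*ln(27/34.65) = 27*-0.249461 = -6.735447.
y - mu = -7.65.
D = 2*(-6.735447 - (-7.65)) = 1.829106, which rounds to 1.8291.

1.8291


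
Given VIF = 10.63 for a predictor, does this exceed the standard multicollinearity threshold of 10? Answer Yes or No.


Compare VIF = 10.63 to the threshold of 10.
10.63 >= 10, so the answer is Yes.

Yes


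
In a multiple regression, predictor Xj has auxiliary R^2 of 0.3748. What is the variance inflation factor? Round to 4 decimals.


Using VIF = 1/(1 - R^2_j):
1 - 0.3748 = 0.6252.
VIF = 1.5995.

1.5995


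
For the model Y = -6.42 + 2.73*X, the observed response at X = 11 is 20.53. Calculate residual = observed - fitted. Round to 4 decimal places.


Predicted = -6.42 + 2.73 * 11 = 23.6100.
Residual = 20.53 - 23.6100 = -3.0800.

-3.0800


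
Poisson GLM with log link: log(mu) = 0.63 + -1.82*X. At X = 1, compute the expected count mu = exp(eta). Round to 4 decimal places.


Compute eta = 0.63 + -1.82 * 1 = -1.1900.
Apply inverse link: mu = e^-1.1900 = 0.3042.

0.3042


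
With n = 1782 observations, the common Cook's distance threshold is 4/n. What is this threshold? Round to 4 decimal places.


Using the rule of thumb:
Threshold = 4 / 1782 = 0.0022.

0.0022


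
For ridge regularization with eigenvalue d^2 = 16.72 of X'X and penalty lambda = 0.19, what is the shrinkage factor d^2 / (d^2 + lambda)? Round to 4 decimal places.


Denominator = d^2 + lambda = 16.72 + 0.19 = 16.9100.
Shrinkage = 16.72 / 16.9100 = 0.9888.

0.9888


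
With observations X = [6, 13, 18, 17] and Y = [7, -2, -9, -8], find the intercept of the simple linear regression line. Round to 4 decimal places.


The slope is b1 = -1.3483.
Sample means are xbar = 13.5000 and ybar = -3.0000.
Intercept: b0 = -3.0000 - (-1.3483)(13.5000) = 15.2022.

15.2022


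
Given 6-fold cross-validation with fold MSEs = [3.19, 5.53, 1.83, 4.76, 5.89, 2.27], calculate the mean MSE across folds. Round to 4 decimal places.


Sum of fold MSEs = 23.4700.
Average = 23.4700 / 6 = 3.9117.

3.9117


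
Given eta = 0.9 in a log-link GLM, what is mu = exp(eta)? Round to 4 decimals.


Apply the inverse link:
mu = e^0.9 = 2.4596.

2.4596


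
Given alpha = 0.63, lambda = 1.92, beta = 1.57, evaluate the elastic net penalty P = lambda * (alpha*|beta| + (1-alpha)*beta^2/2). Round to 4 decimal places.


L1 component = 0.63 * |1.57| = 0.9891.
L2 component = 0.37 * 1.57^2 / 2 = 0.4560.
Penalty = 1.92 * (0.9891 + 0.4560) = 1.92 * 1.4451 = 2.7746.

2.7746
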